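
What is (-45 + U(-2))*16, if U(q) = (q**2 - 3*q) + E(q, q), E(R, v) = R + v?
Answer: -624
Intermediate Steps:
U(q) = q**2 - q (U(q) = (q**2 - 3*q) + (q + q) = (q**2 - 3*q) + 2*q = q**2 - q)
(-45 + U(-2))*16 = (-45 - 2*(-1 - 2))*16 = (-45 - 2*(-3))*16 = (-45 + 6)*16 = -39*16 = -624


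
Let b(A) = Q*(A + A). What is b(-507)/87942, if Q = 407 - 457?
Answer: 8450/14657 ≈ 0.57652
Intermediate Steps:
Q = -50
b(A) = -100*A (b(A) = -50*(A + A) = -100*A)
b(-507)/87942 = -100*(-507)/87942 = 50700*(1/87942) = 8450/14657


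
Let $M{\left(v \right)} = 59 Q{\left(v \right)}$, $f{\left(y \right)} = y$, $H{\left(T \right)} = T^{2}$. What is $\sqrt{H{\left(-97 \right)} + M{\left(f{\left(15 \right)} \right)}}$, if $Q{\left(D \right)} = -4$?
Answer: $\sqrt{9173} \approx 95.776$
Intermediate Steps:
$M{\left(v \right)} = -236$ ($M{\left(v \right)} = 59 \left(-4\right) = -236$)
$\sqrt{H{\left(-97 \right)} + M{\left(f{\left(15 \right)} \right)}} = \sqrt{\left(-97\right)^{2} - 236} = \sqrt{9409 - 236} = \sqrt{9173}$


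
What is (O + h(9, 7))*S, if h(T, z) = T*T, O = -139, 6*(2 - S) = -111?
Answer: -1189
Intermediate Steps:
S = 41/2 (S = 2 - ⅙*(-111) = 2 + 37/2 = 41/2 ≈ 20.500)
h(T, z) = T²
(O + h(9, 7))*S = (-139 + 9²)*(41/2) = (-139 + 81)*(41/2) = -58*41/2 = -1189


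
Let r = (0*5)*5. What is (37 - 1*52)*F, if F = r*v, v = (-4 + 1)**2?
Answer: 0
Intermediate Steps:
r = 0 (r = 0*5 = 0)
v = 9 (v = (-3)**2 = 9)
F = 0 (F = 0*9 = 0)
(37 - 1*52)*F = (37 - 1*52)*0 = (37 - 52)*0 = -15*0 = 0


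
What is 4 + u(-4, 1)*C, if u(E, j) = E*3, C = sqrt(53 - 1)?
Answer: 4 - 24*sqrt(13) ≈ -82.533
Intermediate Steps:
C = 2*sqrt(13) (C = sqrt(52) = 2*sqrt(13) ≈ 7.2111)
u(E, j) = 3*E
4 + u(-4, 1)*C = 4 + (3*(-4))*(2*sqrt(13)) = 4 - 24*sqrt(13)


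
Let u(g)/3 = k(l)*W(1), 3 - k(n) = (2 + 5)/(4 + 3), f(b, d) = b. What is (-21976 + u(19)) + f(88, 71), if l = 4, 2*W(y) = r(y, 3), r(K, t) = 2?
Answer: -21882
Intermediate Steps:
W(y) = 1 (W(y) = (½)*2 = 1)
k(n) = 2 (k(n) = 3 - (2 + 5)/(4 + 3) = 3 - 7/7 = 3 - 1*1 = 3 - 1 = 2)
u(g) = 6 (u(g) = 3*(2*1) = 3*2 = 6)
(-21976 + u(19)) + f(88, 71) = (-21976 + 6) + 88 = -21970 + 88 = -21882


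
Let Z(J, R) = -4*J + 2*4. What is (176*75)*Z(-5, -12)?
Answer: 369600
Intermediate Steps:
Z(J, R) = 8 - 4*J (Z(J, R) = -4*J + 8 = 8 - 4*J)
(176*75)*Z(-5, -12) = (176*75)*(8 - 4*(-5)) = 13200*(8 + 20) = 13200*28 = 369600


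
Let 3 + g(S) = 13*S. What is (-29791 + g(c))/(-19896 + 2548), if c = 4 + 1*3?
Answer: 29703/17348 ≈ 1.7122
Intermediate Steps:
c = 7 (c = 4 + 3 = 7)
g(S) = -3 + 13*S
(-29791 + g(c))/(-19896 + 2548) = (-29791 + (-3 + 13*7))/(-19896 + 2548) = (-29791 + (-3 + 91))/(-17348) = (-29791 + 88)*(-1/17348) = -29703*(-1/17348) = 29703/17348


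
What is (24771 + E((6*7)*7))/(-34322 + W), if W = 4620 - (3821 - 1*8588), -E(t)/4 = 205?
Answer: -23951/24935 ≈ -0.96054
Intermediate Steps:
E(t) = -820 (E(t) = -4*205 = -820)
W = 9387 (W = 4620 - (3821 - 8588) = 4620 - 1*(-4767) = 4620 + 4767 = 9387)
(24771 + E((6*7)*7))/(-34322 + W) = (24771 - 820)/(-34322 + 9387) = 23951/(-24935) = 23951*(-1/24935) = -23951/24935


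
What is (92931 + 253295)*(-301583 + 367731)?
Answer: 22902157448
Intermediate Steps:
(92931 + 253295)*(-301583 + 367731) = 346226*66148 = 22902157448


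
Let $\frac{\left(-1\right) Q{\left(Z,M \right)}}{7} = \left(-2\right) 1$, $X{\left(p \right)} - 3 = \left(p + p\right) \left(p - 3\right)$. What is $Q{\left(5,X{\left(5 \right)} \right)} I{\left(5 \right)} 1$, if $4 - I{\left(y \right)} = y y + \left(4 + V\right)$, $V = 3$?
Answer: $-392$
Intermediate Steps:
$X{\left(p \right)} = 3 + 2 p \left(-3 + p\right)$ ($X{\left(p \right)} = 3 + \left(p + p\right) \left(p - 3\right) = 3 + 2 p \left(-3 + p\right)$)
$Q{\left(Z,M \right)} = 14$ ($Q{\left(Z,M \right)} = - 7 \left(\left(-2\right) 1\right) = \left(-7\right) \left(-2\right) = 14$)
$I{\left(y \right)} = -3 - y^{2}$ ($I{\left(y \right)} = 4 - \left(y y + \left(4 + 3\right)\right) = 4 - \left(y^{2} + 7\right) = 4 - \left(7 + y^{2}\right) = -3 - y^{2}$)
$Q{\left(5,X{\left(5 \right)} \right)} I{\left(5 \right)} 1 = 14 \left(-3 - 5^{2}\right) 1 = 14 \left(-3 - 25\right) 1 = 14 \left(-28\right) 1 = \left(-392\right) 1 = -392$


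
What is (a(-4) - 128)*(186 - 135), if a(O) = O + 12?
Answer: -6120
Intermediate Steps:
a(O) = 12 + O
(a(-4) - 128)*(186 - 135) = ((12 - 4) - 128)*(186 - 135) = (8 - 128)*51 = -120*51 = -6120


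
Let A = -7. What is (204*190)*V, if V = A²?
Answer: 1899240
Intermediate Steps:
V = 49 (V = (-7)² = 49)
(204*190)*V = (204*190)*49 = 38760*49 = 1899240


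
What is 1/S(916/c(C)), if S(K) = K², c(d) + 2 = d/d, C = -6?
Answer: 1/839056 ≈ 1.1918e-6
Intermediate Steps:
c(d) = -1 (c(d) = -2 + d/d = -2 + 1 = -1)
1/S(916/c(C)) = 1/((916/(-1))²) = 1/((916*(-1))²) = 1/((-916)²) = 1/839056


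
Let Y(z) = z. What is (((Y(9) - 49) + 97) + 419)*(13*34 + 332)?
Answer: 368424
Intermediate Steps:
(((Y(9) - 49) + 97) + 419)*(13*34 + 332) = (((9 - 49) + 97) + 419)*(13*34 + 332) = ((-40 + 97) + 419)*(442 + 332) = (57 + 419)*774 = 476*774 = 368424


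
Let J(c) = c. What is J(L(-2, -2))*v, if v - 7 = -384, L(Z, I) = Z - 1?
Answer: 1131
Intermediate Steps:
L(Z, I) = -1 + Z
v = -377 (v = 7 - 384 = -377)
J(L(-2, -2))*v = (-1 - 2)*(-377) = -3*(-377) = 1131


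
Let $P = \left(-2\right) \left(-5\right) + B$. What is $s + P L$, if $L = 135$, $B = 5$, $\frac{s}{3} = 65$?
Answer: $2220$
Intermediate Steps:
$s = 195$ ($s = 3 \cdot 65 = 195$)
$P = 15$ ($P = \left(-2\right) \left(-5\right) + 5 = 10 + 5 = 15$)
$s + P L = 195 + 15 \cdot 135 = 195 + 2025 = 2220$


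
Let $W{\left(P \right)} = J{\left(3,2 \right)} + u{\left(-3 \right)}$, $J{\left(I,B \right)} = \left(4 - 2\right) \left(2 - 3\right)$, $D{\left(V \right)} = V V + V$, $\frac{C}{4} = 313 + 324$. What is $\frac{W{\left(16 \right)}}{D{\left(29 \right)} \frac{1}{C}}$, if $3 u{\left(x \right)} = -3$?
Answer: $- \frac{1274}{145} \approx -8.7862$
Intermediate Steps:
$C = 2548$ ($C = 4 \left(313 + 324\right) = 4 \cdot 637 = 2548$)
$u{\left(x \right)} = -1$ ($u{\left(x \right)} = \frac{1}{3} \left(-3\right) = -1$)
$D{\left(V \right)} = V + V^{2}$ ($D{\left(V \right)} = V^{2} + V = V + V^{2}$)
$J{\left(I,B \right)} = -2$ ($J{\left(I,B \right)} = 2 \left(-1\right) = -2$)
$W{\left(P \right)} = -3$ ($W{\left(P \right)} = -2 - 1 = -3$)
$\frac{W{\left(16 \right)}}{D{\left(29 \right)} \frac{1}{C}} = - \frac{3}{29 \left(1 + 29\right) \frac{1}{2548}} = - \frac{3}{29 \cdot 30 \cdot \frac{1}{2548}} = - \frac{3}{870 \cdot \frac{1}{2548}} = - \frac{3}{\frac{435}{1274}} = \left(-3\right) \frac{1274}{435} = - \frac{1274}{145}$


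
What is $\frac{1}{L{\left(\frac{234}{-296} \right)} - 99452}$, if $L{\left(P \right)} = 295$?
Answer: $- \frac{1}{99157} \approx -1.0085 \cdot 10^{-5}$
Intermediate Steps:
$\frac{1}{L{\left(\frac{234}{-296} \right)} - 99452} = \frac{1}{295 - 99452} = \frac{1}{-99157} = - \frac{1}{99157}$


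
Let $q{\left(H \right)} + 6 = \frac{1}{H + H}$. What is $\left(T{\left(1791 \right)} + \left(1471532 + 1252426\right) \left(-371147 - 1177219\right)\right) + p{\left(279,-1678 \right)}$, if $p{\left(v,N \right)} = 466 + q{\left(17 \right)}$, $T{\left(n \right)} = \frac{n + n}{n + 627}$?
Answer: $- \frac{57790705512585235}{13702} \approx -4.2177 \cdot 10^{12}$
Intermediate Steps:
$T{\left(n \right)} = \frac{2 n}{627 + n}$
$q{\left(H \right)} = -6 + \frac{1}{2 H}$ ($q{\left(H \right)} = -6 + \frac{1}{H + H} = -6 + \frac{1}{2 H}$)
$p{\left(v,N \right)} = \frac{15641}{34}$ ($p{\left(v,N \right)} = 466 - \left(6 - \frac{1}{2 \cdot 17}\right) = 466 + \left(-6 + \frac{1}{2} \cdot \frac{1}{17}\right) = 466 + \left(-6 + \frac{1}{34}\right) = 466 - \frac{203}{34} = \frac{15641}{34}$)
$\left(T{\left(1791 \right)} + \left(1471532 + 1252426\right) \left(-371147 - 1177219\right)\right) + p{\left(279,-1678 \right)} = \left(2 \cdot 1791 \frac{1}{627 + 1791} + \left(1471532 + 1252426\right) \left(-371147 - 1177219\right)\right) + \frac{15641}{34} = \left(2 \cdot 1791 \cdot \frac{1}{2418} + 2723958 \left(-1548366\right)\right) + \frac{15641}{34} = \left(2 \cdot 1791 \cdot \frac{1}{2418} - 4217683952628\right) + \frac{15641}{34} = \left(\frac{597}{403} - 4217683952628\right) + \frac{15641}{34} = - \frac{1699726632908487}{403} + \frac{15641}{34} = - \frac{57790705512585235}{13702}$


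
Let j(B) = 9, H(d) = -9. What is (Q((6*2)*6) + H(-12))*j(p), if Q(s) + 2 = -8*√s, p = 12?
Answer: -99 - 432*√2 ≈ -709.94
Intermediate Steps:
Q(s) = -2 - 8*√s
(Q((6*2)*6) + H(-12))*j(p) = ((-2 - 8*√6*(2*√3)) - 9)*9 = ((-2 - 8*6*√2) - 9)*9 = ((-2 - 48*√2) - 9)*9 = (-11 - 48*√2)*9 = -99 - 432*√2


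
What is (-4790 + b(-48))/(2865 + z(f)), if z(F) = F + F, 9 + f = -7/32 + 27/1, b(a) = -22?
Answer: -76992/46409 ≈ -1.6590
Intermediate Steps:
f = 569/32 (f = -9 + (-7/32 + 27/1) = -9 + (-7*1/32 + 27*1) = -9 + (-7/32 + 27) = -9 + 857/32 = 569/32 ≈ 17.781)
z(F) = 2*F
(-4790 + b(-48))/(2865 + z(f)) = (-4790 - 22)/(2865 + 2*(569/32)) = -4812/(2865 + 569/16) = -4812/46409/16 = -4812*16/46409 = -76992/46409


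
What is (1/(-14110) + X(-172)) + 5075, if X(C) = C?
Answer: 69181329/14110 ≈ 4903.0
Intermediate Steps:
(1/(-14110) + X(-172)) + 5075 = (1/(-14110) - 172) + 5075 = (-1/14110 - 172) + 5075 = -2426921/14110 + 5075 = 69181329/14110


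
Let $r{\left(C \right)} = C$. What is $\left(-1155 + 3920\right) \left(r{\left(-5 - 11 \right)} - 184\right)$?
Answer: $-553000$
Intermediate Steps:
$\left(-1155 + 3920\right) \left(r{\left(-5 - 11 \right)} - 184\right) = \left(-1155 + 3920\right) \left(\left(-5 - 11\right) - 184\right) = 2765 \left(\left(-5 - 11\right) - 184\right) = 2765 \left(-16 - 184\right) = 2765 \left(-200\right) = -553000$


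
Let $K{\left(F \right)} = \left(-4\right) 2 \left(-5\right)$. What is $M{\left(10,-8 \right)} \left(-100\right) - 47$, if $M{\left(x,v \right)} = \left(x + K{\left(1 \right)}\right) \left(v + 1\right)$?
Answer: $34953$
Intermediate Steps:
$K{\left(F \right)} = 40$ ($K{\left(F \right)} = \left(-8\right) \left(-5\right) = 40$)
$M{\left(x,v \right)} = \left(1 + v\right) \left(40 + x\right)$ ($M{\left(x,v \right)} = \left(x + 40\right) \left(v + 1\right) = \left(40 + x\right) \left(1 + v\right) = \left(1 + v\right) \left(40 + x\right)$)
$M{\left(10,-8 \right)} \left(-100\right) - 47 = \left(40 + 10 + 40 \left(-8\right) - 80\right) \left(-100\right) - 47 = \left(40 + 10 - 320 - 80\right) \left(-100\right) - 47 = \left(-350\right) \left(-100\right) - 47 = 35000 - 47 = 34953$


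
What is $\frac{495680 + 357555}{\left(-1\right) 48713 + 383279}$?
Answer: $\frac{853235}{334566} \approx 2.5503$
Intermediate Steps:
$\frac{495680 + 357555}{\left(-1\right) 48713 + 383279} = \frac{853235}{-48713 + 383279} = \frac{853235}{334566}$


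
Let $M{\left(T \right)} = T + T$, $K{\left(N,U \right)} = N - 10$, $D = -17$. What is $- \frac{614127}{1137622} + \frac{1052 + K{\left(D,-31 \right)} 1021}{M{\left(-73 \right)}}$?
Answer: $\frac{7518596197}{41523203} \approx 181.07$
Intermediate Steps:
$K{\left(N,U \right)} = -10 + N$ ($K{\left(N,U \right)} = N - 10 = -10 + N$)
$M{\left(T \right)} = 2 T$
$- \frac{614127}{1137622} + \frac{1052 + K{\left(D,-31 \right)} 1021}{M{\left(-73 \right)}} = - \frac{614127}{1137622} + \frac{1052 + \left(-10 - 17\right) 1021}{2 \left(-73\right)} = \left(-614127\right) \frac{1}{1137622} + \frac{1052 - 27567}{-146} = - \frac{614127}{1137622} + \left(1052 - 27567\right) \left(- \frac{1}{146}\right) = - \frac{614127}{1137622} - - \frac{26515}{146} = - \frac{614127}{1137622} + \frac{26515}{146} = \frac{7518596197}{41523203}$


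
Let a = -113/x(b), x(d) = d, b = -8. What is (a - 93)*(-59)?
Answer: 37229/8 ≈ 4653.6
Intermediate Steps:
a = 113/8 (a = -113/(-8) = -113*(-⅛) = 113/8 ≈ 14.125)
(a - 93)*(-59) = (113/8 - 93)*(-59) = -631/8*(-59) = 37229/8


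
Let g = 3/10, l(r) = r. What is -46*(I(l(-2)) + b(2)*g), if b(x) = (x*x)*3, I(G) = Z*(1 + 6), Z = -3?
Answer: 4002/5 ≈ 800.40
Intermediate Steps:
g = 3/10 (g = 3*(⅒) = 3/10 ≈ 0.30000)
I(G) = -21 (I(G) = -3*(1 + 6) = -3*7 = -21)
b(x) = 3*x² (b(x) = x²*3 = 3*x²)
-46*(I(l(-2)) + b(2)*g) = -46*(-21 + (3*2²)*(3/10)) = -46*(-21 + (3*4)*(3/10)) = -46*(-21 + 12*(3/10)) = -46*(-21 + 18/5) = -46*(-87/5) = 4002/5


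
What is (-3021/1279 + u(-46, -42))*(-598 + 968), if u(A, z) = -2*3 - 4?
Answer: -5850070/1279 ≈ -4573.9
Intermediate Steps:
u(A, z) = -10 (u(A, z) = -6 - 4 = -10)
(-3021/1279 + u(-46, -42))*(-598 + 968) = (-3021/1279 - 10)*(-598 + 968) = (-3021*1/1279 - 10)*370 = (-3021/1279 - 10)*370 = -15811/1279*370 = -5850070/1279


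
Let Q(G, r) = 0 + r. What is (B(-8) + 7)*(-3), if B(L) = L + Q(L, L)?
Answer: 27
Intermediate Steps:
Q(G, r) = r
B(L) = 2*L (B(L) = L + L = 2*L)
(B(-8) + 7)*(-3) = (2*(-8) + 7)*(-3) = (-16 + 7)*(-3) = -9*(-3) = 27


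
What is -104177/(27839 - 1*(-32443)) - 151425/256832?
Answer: -17942094557/7741173312 ≈ -2.3177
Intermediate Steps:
-104177/(27839 - 1*(-32443)) - 151425/256832 = -104177/(27839 + 32443) - 151425*1/256832 = -104177/60282 - 151425/256832 = -17942094557/7741173312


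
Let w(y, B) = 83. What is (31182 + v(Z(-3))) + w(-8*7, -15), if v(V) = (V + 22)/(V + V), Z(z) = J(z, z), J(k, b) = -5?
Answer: 312633/10 ≈ 31263.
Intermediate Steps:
Z(z) = -5
v(V) = (22 + V)/(2*V) (v(V) = (22 + V)/((2*V)) = (22 + V)*(1/(2*V)) = (22 + V)/(2*V))
(31182 + v(Z(-3))) + w(-8*7, -15) = (31182 + (½)*(22 - 5)/(-5)) + 83 = (31182 + (½)*(-⅕)*17) + 83 = (31182 - 17/10) + 83 = 311803/10 + 83 = 312633/10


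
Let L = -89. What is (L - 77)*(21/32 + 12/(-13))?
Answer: 9213/208 ≈ 44.293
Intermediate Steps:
(L - 77)*(21/32 + 12/(-13)) = (-89 - 77)*(21/32 + 12/(-13)) = -166*(21*(1/32) + 12*(-1/13)) = -166*(21/32 - 12/13) = -166*(-111/416) = 9213/208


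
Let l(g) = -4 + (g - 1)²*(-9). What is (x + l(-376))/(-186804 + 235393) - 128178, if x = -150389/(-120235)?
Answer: -748982290891256/5842098415 ≈ -1.2820e+5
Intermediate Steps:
l(g) = -4 - 9*(-1 + g)² (l(g) = -4 + (-1 + g)²*(-9) = -4 - 9*(-1 + g)²)
x = 150389/120235 (x = -150389*(-1/120235) = 150389/120235 ≈ 1.2508)
(x + l(-376))/(-186804 + 235393) - 128178 = (150389/120235 + (-4 - 9*(-1 - 376)²))/(-186804 + 235393) - 128178 = (150389/120235 + (-4 - 9*(-377)²))/48589 - 128178 = (150389/120235 + (-4 - 9*142129))*(1/48589) - 128178 = (150389/120235 + (-4 - 1279161))*(1/48589) - 128178 = (150389/120235 - 1279165)*(1/48589) - 128178 = -153800253386/120235*1/48589 - 128178 = -153800253386/5842098415 - 128178 = -748982290891256/5842098415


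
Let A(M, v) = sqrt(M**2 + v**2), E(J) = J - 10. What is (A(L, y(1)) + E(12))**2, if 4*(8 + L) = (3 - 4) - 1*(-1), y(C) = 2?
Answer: 72 + 8*sqrt(17) ≈ 104.98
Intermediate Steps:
E(J) = -10 + J
L = -8 (L = -8 + ((3 - 4) - 1*(-1))/4 = -8 + (-1 + 1)/4 = -8 + (1/4)*0 = -8 + 0 = -8)
(A(L, y(1)) + E(12))**2 = (sqrt((-8)**2 + 2**2) + (-10 + 12))**2 = (sqrt(64 + 4) + 2)**2 = (sqrt(68) + 2)**2 = (2*sqrt(17) + 2)**2 = (2 + 2*sqrt(17))**2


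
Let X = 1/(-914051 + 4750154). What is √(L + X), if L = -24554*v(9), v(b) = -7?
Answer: √2529302717260937805/3836103 ≈ 414.58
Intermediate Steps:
L = 171878 (L = -24554*(-7) = 171878)
X = 1/3836103 ≈ 2.6068e-7
√(L + X) = √(171878 + 1/3836103) = √(659341711435/3836103) = √2529302717260937805/3836103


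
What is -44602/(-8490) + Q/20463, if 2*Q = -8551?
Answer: 97376859/19303430 ≈ 5.0445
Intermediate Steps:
Q = -8551/2 (Q = (1/2)*(-8551) = -8551/2 ≈ -4275.5)
-44602/(-8490) + Q/20463 = -44602/(-8490) - 8551/2/20463 = -44602*(-1/8490) - 8551/2*1/20463 = 22301/4245 - 8551/40926 = 97376859/19303430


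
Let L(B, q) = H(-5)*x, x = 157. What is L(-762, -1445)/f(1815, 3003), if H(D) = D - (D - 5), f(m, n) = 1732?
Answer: 785/1732 ≈ 0.45323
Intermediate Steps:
H(D) = 5 (H(D) = D - (-5 + D) = D + (5 - D) = 5)
L(B, q) = 785 (L(B, q) = 5*157 = 785)
L(-762, -1445)/f(1815, 3003) = 785/1732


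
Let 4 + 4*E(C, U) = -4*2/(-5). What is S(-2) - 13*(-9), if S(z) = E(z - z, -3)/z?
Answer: 1173/10 ≈ 117.30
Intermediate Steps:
E(C, U) = -⅗ (E(C, U) = -1 + (-4*2/(-5))/4 = -1 + (-8*(-⅕))/4 = -1 + (¼)*(8/5) = -1 + ⅖ = -⅗)
S(z) = -3/(5*z)
S(-2) - 13*(-9) = -⅗/(-2) - 13*(-9) = -⅗*(-½) + 117 = 3/10 + 117 = 1173/10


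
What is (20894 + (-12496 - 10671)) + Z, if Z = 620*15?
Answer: 7027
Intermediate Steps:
Z = 9300
(20894 + (-12496 - 10671)) + Z = (20894 + (-12496 - 10671)) + 9300 = (20894 - 23167) + 9300 = -2273 + 9300 = 7027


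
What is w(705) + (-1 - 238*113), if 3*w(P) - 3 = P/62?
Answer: -1667193/62 ≈ -26890.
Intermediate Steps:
w(P) = 1 + P/186 (w(P) = 1 + (P/62)/3 = 1 + P/186)
w(705) + (-1 - 238*113) = (1 + (1/186)*705) + (-1 - 238*113) = (1 + 235/62) + (-1 - 26894) = 297/62 - 26895 = -1667193/62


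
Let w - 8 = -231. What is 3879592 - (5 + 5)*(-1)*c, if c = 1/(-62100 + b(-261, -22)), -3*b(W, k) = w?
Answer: 721902840554/186077 ≈ 3.8796e+6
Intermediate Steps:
w = -223 (w = 8 - 231 = -223)
b(W, k) = 223/3 (b(W, k) = -⅓*(-223) = 223/3)
c = -3/186077 (c = 1/(-62100 + 223/3) = 1/(-186077/3) = -3/186077 ≈ -1.6122e-5)
3879592 - (5 + 5)*(-1)*c = 3879592 - (5 + 5)*(-1)*(-3)/186077 = 3879592 - 10*(-1)*(-3)/186077 = 3879592 - (-10)*(-3)/186077 = 3879592 - 1*30/186077 = 3879592 - 30/186077 = 721902840554/186077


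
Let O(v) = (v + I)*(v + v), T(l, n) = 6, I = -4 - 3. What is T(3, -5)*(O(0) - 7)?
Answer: -42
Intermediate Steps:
I = -7
O(v) = 2*v*(-7 + v) (O(v) = (v - 7)*(v + v) = (-7 + v)*(2*v) = 2*v*(-7 + v))
T(3, -5)*(O(0) - 7) = 6*(2*0*(-7 + 0) - 7) = 6*(2*0*(-7) - 7) = 6*(0 - 7) = 6*(-7) = -42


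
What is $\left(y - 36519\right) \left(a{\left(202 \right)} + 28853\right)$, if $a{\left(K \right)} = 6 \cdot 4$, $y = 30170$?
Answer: $-183340073$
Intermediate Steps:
$a{\left(K \right)} = 24$
$\left(y - 36519\right) \left(a{\left(202 \right)} + 28853\right) = \left(30170 - 36519\right) \left(24 + 28853\right) = \left(-6349\right) 28877 = -183340073$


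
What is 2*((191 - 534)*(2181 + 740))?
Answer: -2003806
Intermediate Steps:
2*((191 - 534)*(2181 + 740)) = 2*(-343*2921) = 2*(-1001903) = -2003806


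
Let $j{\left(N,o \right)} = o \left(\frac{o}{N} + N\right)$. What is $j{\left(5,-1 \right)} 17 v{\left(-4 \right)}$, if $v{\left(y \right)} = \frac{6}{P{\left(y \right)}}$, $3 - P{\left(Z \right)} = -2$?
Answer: $- \frac{2448}{25} \approx -97.92$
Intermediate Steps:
$P{\left(Z \right)} = 5$ ($P{\left(Z \right)} = 3 - -2 = 3 + 2 = 5$)
$j{\left(N,o \right)} = o \left(N + \frac{o}{N}\right)$
$v{\left(y \right)} = \frac{6}{5}$
$j{\left(5,-1 \right)} 17 v{\left(-4 \right)} = - \frac{-1 + 5^{2}}{5} \cdot 17 \cdot \frac{6}{5} = \left(-1\right) \frac{1}{5} \left(-1 + 25\right) 17 \cdot \frac{6}{5} = \left(-1\right) \frac{1}{5} \cdot 24 \cdot 17 \cdot \frac{6}{5} = \left(- \frac{24}{5}\right) 17 \cdot \frac{6}{5} = \left(- \frac{408}{5}\right) \frac{6}{5} = - \frac{2448}{25}$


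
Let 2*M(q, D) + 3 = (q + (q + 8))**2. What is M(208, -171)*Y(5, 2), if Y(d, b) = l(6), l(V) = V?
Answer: 539319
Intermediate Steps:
Y(d, b) = 6
M(q, D) = -3/2 + (8 + 2*q)**2/2 (M(q, D) = -3/2 + (q + (q + 8))**2/2 = -3/2 + (q + (8 + q))**2/2 = -3/2 + (8 + 2*q)**2/2)
M(208, -171)*Y(5, 2) = (-3/2 + 2*(4 + 208)**2)*6 = (-3/2 + 2*212**2)*6 = (-3/2 + 2*44944)*6 = (-3/2 + 89888)*6 = (179773/2)*6 = 539319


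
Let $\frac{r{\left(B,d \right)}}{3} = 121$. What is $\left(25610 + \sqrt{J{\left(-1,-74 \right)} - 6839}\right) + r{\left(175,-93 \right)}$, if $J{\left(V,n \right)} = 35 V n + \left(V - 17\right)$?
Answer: $25973 + i \sqrt{4267} \approx 25973.0 + 65.322 i$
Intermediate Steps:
$r{\left(B,d \right)} = 363$ ($r{\left(B,d \right)} = 3 \cdot 121 = 363$)
$J{\left(V,n \right)} = -17 + V + 35 V n$ ($J{\left(V,n \right)} = 35 V n + \left(-17 + V\right) = -17 + V + 35 V n$)
$\left(25610 + \sqrt{J{\left(-1,-74 \right)} - 6839}\right) + r{\left(175,-93 \right)} = \left(25610 + \sqrt{\left(-17 - 1 + 35 \left(-1\right) \left(-74\right)\right) - 6839}\right) + 363 = \left(25610 + \sqrt{\left(-17 - 1 + 2590\right) - 6839}\right) + 363 = \left(25610 + \sqrt{2572 - 6839}\right) + 363 = \left(25610 + \sqrt{-4267}\right) + 363 = \left(25610 + i \sqrt{4267}\right) + 363 = 25973 + i \sqrt{4267}$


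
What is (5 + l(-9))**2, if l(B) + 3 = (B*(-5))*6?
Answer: 73984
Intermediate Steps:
l(B) = -3 - 30*B (l(B) = -3 + (B*(-5))*6 = -3 - 5*B*6 = -3 - 30*B)
(5 + l(-9))**2 = (5 + (-3 - 30*(-9)))**2 = (5 + (-3 + 270))**2 = (5 + 267)**2 = 272**2 = 73984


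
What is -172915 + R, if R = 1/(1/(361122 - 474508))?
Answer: -286301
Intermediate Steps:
R = -113386 (R = 1/(1/(-113386)) = 1/(-1/113386) = -113386)
-172915 + R = -172915 - 113386 = -286301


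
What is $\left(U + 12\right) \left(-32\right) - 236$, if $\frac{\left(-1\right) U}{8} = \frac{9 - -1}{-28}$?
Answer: $- \frac{4980}{7} \approx -711.43$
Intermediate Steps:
$U = \frac{20}{7}$ ($U = - 8 \frac{9 - -1}{-28} = - 8 \left(9 + 1\right) \left(- \frac{1}{28}\right) = - 8 \cdot 10 \left(- \frac{1}{28}\right) = \left(-8\right) \left(- \frac{5}{14}\right) = \frac{20}{7} \approx 2.8571$)
$\left(U + 12\right) \left(-32\right) - 236 = \left(\frac{20}{7} + 12\right) \left(-32\right) - 236 = \frac{104}{7} \left(-32\right) - 236 = - \frac{3328}{7} - 236 = - \frac{4980}{7}$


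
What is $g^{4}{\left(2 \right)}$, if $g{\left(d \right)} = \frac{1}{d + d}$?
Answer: $\frac{1}{256} \approx 0.0039063$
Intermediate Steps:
$g{\left(d \right)} = \frac{1}{2 d}$
$g^{4}{\left(2 \right)} = \left(\frac{1}{2 \cdot 2}\right)^{4} = \left(\frac{1}{2} \cdot \frac{1}{2}\right)^{4} = \left(\frac{1}{4}\right)^{4} = \frac{1}{256}$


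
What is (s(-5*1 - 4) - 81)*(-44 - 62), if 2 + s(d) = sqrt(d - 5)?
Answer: 8798 - 106*I*sqrt(14) ≈ 8798.0 - 396.62*I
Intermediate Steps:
s(d) = -2 + sqrt(-5 + d) (s(d) = -2 + sqrt(d - 5) = -2 + sqrt(-5 + d))
(s(-5*1 - 4) - 81)*(-44 - 62) = ((-2 + sqrt(-5 + (-5*1 - 4))) - 81)*(-44 - 62) = ((-2 + sqrt(-5 + (-5 - 4))) - 81)*(-106) = ((-2 + sqrt(-5 - 9)) - 81)*(-106) = ((-2 + sqrt(-14)) - 81)*(-106) = ((-2 + I*sqrt(14)) - 81)*(-106) = (-83 + I*sqrt(14))*(-106) = 8798 - 106*I*sqrt(14)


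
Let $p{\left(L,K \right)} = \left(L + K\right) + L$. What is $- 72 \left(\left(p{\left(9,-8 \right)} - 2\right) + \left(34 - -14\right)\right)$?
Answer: $-4032$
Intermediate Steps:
$p{\left(L,K \right)} = K + 2 L$ ($p{\left(L,K \right)} = \left(K + L\right) + L = K + 2 L$)
$- 72 \left(\left(p{\left(9,-8 \right)} - 2\right) + \left(34 - -14\right)\right) = - 72 \left(\left(\left(-8 + 2 \cdot 9\right) - 2\right) + \left(34 - -14\right)\right) = - 72 \left(\left(\left(-8 + 18\right) - 2\right) + \left(34 + 14\right)\right) = - 72 \left(\left(10 - 2\right) + 48\right) = - 72 \left(8 + 48\right) = \left(-72\right) 56 = -4032$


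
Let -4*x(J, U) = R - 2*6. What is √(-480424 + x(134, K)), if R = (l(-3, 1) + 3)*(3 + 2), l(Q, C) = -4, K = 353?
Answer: I*√1921679/2 ≈ 693.12*I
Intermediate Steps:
R = -5 (R = (-4 + 3)*(3 + 2) = -1*5 = -5)
x(J, U) = 17/4 (x(J, U) = -(-5 - 2*6)/4 = -(-5 - 12)/4 = -¼*(-17) = 17/4)
√(-480424 + x(134, K)) = √(-480424 + 17/4) = √(-1921679/4) = I*√1921679/2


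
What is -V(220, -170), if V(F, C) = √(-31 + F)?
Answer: -3*√21 ≈ -13.748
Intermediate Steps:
-V(220, -170) = -√(-31 + 220) = -√189 = -3*√21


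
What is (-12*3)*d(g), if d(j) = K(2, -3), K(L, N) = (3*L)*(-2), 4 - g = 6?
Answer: 432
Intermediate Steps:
g = -2 (g = 4 - 1*6 = 4 - 6 = -2)
K(L, N) = -6*L
d(j) = -12 (d(j) = -6*2 = -12)
(-12*3)*d(g) = -12*3*(-12) = -36*(-12) = 432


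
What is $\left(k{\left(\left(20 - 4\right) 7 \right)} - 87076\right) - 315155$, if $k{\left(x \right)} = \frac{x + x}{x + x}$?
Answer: $-402230$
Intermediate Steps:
$k{\left(x \right)} = 1$ ($k{\left(x \right)} = \frac{2 x}{2 x} = 2 x \frac{1}{2 x} = 1$)
$\left(k{\left(\left(20 - 4\right) 7 \right)} - 87076\right) - 315155 = \left(1 - 87076\right) - 315155 = -87075 - 315155 = -402230$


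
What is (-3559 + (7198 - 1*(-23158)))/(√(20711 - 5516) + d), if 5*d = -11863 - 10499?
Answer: -998724190/166559723 - 669925*√15195/499679169 ≈ -6.1615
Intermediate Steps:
d = -22362/5 (d = (-11863 - 10499)/5 = (⅕)*(-22362) = -22362/5 ≈ -4472.4)
(-3559 + (7198 - 1*(-23158)))/(√(20711 - 5516) + d) = (-3559 + (7198 - 1*(-23158)))/(√(20711 - 5516) - 22362/5) = (-3559 + (7198 + 23158))/(√15195 - 22362/5) = (-3559 + 30356)/(-22362/5 + √15195) = 26797/(-22362/5 + √15195)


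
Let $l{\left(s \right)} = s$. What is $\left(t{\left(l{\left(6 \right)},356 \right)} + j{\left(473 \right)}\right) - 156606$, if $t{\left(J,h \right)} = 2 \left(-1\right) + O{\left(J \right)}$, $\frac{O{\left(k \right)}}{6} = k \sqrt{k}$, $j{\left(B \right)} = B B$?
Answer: $67121 + 36 \sqrt{6} \approx 67209.0$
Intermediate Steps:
$j{\left(B \right)} = B^{2}$
$O{\left(k \right)} = 6 k^{\frac{3}{2}}$ ($O{\left(k \right)} = 6 k \sqrt{k} = 6 k^{\frac{3}{2}}$)
$t{\left(J,h \right)} = -2 + 6 J^{\frac{3}{2}}$ ($t{\left(J,h \right)} = 2 \left(-1\right) + 6 J^{\frac{3}{2}} = -2 + 6 J^{\frac{3}{2}}$)
$\left(t{\left(l{\left(6 \right)},356 \right)} + j{\left(473 \right)}\right) - 156606 = \left(\left(-2 + 6 \cdot 6^{\frac{3}{2}}\right) + 473^{2}\right) - 156606 = \left(\left(-2 + 6 \cdot 6 \sqrt{6}\right) + 223729\right) - 156606 = \left(\left(-2 + 36 \sqrt{6}\right) + 223729\right) - 156606 = \left(223727 + 36 \sqrt{6}\right) - 156606 = 67121 + 36 \sqrt{6}$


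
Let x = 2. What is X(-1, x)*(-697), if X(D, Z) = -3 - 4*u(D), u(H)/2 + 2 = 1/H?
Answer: -14637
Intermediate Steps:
u(H) = -4 + 2/H
X(D, Z) = 13 - 8/D (X(D, Z) = -3 - 4*(-4 + 2/D) = -3 + (16 - 8/D) = 13 - 8/D)
X(-1, x)*(-697) = (13 - 8/(-1))*(-697) = (13 - 8*(-1))*(-697) = (13 + 8)*(-697) = 21*(-697) = -14637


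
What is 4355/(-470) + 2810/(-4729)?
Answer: -4383099/444526 ≈ -9.8602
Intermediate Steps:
4355/(-470) + 2810/(-4729) = 4355*(-1/470) + 2810*(-1/4729) = -871/94 - 2810/4729 = -4383099/444526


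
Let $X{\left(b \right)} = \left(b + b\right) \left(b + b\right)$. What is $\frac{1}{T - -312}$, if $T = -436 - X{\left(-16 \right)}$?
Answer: $- \frac{1}{1148} \approx -0.00087108$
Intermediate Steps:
$X{\left(b \right)} = 4 b^{2}$ ($X{\left(b \right)} = 2 b 2 b = 4 b^{2}$)
$T = -1460$ ($T = -436 - 4 \left(-16\right)^{2} = -436 - 4 \cdot 256 = -436 - 1024 = -1460$)
$\frac{1}{T - -312} = \frac{1}{-1460 - -312} = \frac{1}{-1460 + 312} = \frac{1}{-1148} = - \frac{1}{1148}$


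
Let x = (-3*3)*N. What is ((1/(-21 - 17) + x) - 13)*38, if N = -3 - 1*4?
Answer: 1899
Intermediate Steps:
N = -7 (N = -3 - 4 = -7)
x = 63 (x = -3*3*(-7) = -9*(-7) = 63)
((1/(-21 - 17) + x) - 13)*38 = ((1/(-21 - 17) + 63) - 13)*38 = ((1/(-38) + 63) - 13)*38 = ((-1/38 + 63) - 13)*38 = (2393/38 - 13)*38 = (1899/38)*38 = 1899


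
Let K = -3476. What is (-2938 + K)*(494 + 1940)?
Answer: -15611676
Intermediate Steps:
(-2938 + K)*(494 + 1940) = (-2938 - 3476)*(494 + 1940) = -6414*2434 = -15611676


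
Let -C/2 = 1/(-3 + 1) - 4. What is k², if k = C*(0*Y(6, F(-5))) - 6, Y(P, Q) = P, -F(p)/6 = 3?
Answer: 36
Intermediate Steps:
F(p) = -18 (F(p) = -6*3 = -18)
C = 9 (C = -2*(1/(-3 + 1) - 4) = -2*(1/(-2) - 4) = -2*(-½ - 4) = -2*(-9/2) = 9)
k = -6 (k = 9*(0*6) - 6 = 9*0 - 6 = 0 - 6 = -6)
k² = (-6)² = 36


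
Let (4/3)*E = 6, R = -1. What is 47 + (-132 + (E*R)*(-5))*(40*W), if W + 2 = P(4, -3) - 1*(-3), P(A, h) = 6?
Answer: -30613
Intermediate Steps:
E = 9/2 (E = (3/4)*6 = 9/2 ≈ 4.5000)
W = 7 (W = -2 + (6 - 1*(-3)) = -2 + (6 + 3) = -2 + 9 = 7)
47 + (-132 + (E*R)*(-5))*(40*W) = 47 + (-132 + ((9/2)*(-1))*(-5))*(40*7) = 47 + (-132 - 9/2*(-5))*280 = 47 + (-132 + 45/2)*280 = 47 - 219/2*280 = 47 - 30660 = -30613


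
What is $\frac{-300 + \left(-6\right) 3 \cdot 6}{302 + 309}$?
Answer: $- \frac{408}{611} \approx -0.66776$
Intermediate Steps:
$\frac{-300 + \left(-6\right) 3 \cdot 6}{302 + 309} = \frac{-300 - 108}{611} = \left(-300 - 108\right) \frac{1}{611} = \left(-408\right) \frac{1}{611} = - \frac{408}{611}$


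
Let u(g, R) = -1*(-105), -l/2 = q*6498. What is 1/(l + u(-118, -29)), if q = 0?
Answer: 1/105 ≈ 0.0095238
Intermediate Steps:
l = 0 (l = -0*6498 = -2*0 = 0)
u(g, R) = 105
1/(l + u(-118, -29)) = 1/(0 + 105) = 1/105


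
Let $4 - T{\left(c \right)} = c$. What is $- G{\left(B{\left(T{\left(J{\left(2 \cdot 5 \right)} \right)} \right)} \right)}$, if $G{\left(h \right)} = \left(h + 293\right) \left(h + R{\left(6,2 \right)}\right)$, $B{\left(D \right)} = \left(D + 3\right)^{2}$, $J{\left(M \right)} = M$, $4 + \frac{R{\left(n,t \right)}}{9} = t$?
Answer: $2718$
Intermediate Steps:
$R{\left(n,t \right)} = -36 + 9 t$
$T{\left(c \right)} = 4 - c$
$B{\left(D \right)} = \left(3 + D\right)^{2}$
$G{\left(h \right)} = \left(-18 + h\right) \left(293 + h\right)$ ($G{\left(h \right)} = \left(h + 293\right) \left(h + \left(-36 + 9 \cdot 2\right)\right) = \left(293 + h\right) \left(h + \left(-36 + 18\right)\right) = \left(293 + h\right) \left(h - 18\right) = \left(293 + h\right) \left(-18 + h\right) = \left(-18 + h\right) \left(293 + h\right)$)
$- G{\left(B{\left(T{\left(J{\left(2 \cdot 5 \right)} \right)} \right)} \right)} = - (-5274 + \left(\left(3 + \left(4 - 2 \cdot 5\right)\right)^{2}\right)^{2} + 275 \left(3 + \left(4 - 2 \cdot 5\right)\right)^{2}) = - (-5274 + \left(\left(3 + \left(4 - 10\right)\right)^{2}\right)^{2} + 275 \left(3 + \left(4 - 10\right)\right)^{2}) = - (-5274 + \left(\left(3 - 6\right)^{2}\right)^{2} + 275 \left(3 - 6\right)^{2}) = - (-5274 + \left(\left(-3\right)^{2}\right)^{2} + 275 \left(-3\right)^{2}) = - (-5274 + 9^{2} + 275 \cdot 9) = - (-5274 + 81 + 2475) = \left(-1\right) \left(-2718\right) = 2718$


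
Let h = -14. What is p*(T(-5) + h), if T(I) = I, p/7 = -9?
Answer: 1197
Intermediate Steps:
p = -63 (p = 7*(-9) = -63)
p*(T(-5) + h) = -63*(-5 - 14) = -63*(-19) = 1197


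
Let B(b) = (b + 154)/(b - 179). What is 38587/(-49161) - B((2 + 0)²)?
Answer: 144959/1229025 ≈ 0.11795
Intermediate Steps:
B(b) = (154 + b)/(-179 + b)
38587/(-49161) - B((2 + 0)²) = 38587/(-49161) - (154 + (2 + 0)²)/(-179 + (2 + 0)²) = 38587*(-1/49161) - (154 + 2²)/(-179 + 2²) = -38587/49161 - (154 + 4)/(-179 + 4) = -38587/49161 - 158/(-175) = -38587/49161 - (-1)*158/175 = -38587/49161 - 1*(-158/175) = -38587/49161 + 158/175 = 144959/1229025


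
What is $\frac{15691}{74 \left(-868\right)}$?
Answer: $- \frac{15691}{64232} \approx -0.24429$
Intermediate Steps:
$\frac{15691}{74 \left(-868\right)} = \frac{15691}{-64232} = 15691 \left(- \frac{1}{64232}\right) = - \frac{15691}{64232}$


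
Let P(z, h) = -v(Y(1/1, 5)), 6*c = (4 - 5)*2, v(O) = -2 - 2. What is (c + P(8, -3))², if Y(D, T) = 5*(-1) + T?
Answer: 121/9 ≈ 13.444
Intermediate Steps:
Y(D, T) = -5 + T
v(O) = -4
c = -⅓ (c = ((4 - 5)*2)/6 = (-1*2)/6 = (⅙)*(-2) = -⅓ ≈ -0.33333)
P(z, h) = 4 (P(z, h) = -1*(-4) = 4)
(c + P(8, -3))² = (-⅓ + 4)² = (11/3)² = 121/9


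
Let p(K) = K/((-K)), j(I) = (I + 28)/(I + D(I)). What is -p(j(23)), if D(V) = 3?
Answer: 1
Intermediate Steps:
j(I) = (28 + I)/(3 + I) (j(I) = (I + 28)/(I + 3) = (28 + I)/(3 + I))
p(K) = -1 (p(K) = K*(-1/K) = -1)
-p(j(23)) = -1*(-1) = 1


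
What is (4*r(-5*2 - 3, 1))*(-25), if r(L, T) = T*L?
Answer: 1300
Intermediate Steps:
r(L, T) = L*T
(4*r(-5*2 - 3, 1))*(-25) = (4*((-5*2 - 3)*1))*(-25) = (4*((-10 - 3)*1))*(-25) = (4*(-13*1))*(-25) = (4*(-13))*(-25) = -52*(-25) = 1300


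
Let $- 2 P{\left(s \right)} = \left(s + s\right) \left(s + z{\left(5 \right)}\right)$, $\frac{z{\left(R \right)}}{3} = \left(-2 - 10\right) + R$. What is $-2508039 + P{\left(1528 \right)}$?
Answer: $-4810735$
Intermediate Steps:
$z{\left(R \right)} = -36 + 3 R$ ($z{\left(R \right)} = 3 \left(\left(-2 - 10\right) + R\right) = 3 \left(-12 + R\right) = -36 + 3 R$)
$P{\left(s \right)} = - s \left(-21 + s\right)$ ($P{\left(s \right)} = - \frac{\left(s + s\right) \left(s + \left(-36 + 3 \cdot 5\right)\right)}{2} = - \frac{2 s \left(s + \left(-36 + 15\right)\right)}{2} = - \frac{2 s \left(s - 21\right)}{2} = - \frac{2 s \left(-21 + s\right)}{2} = - s \left(-21 + s\right)$)
$-2508039 + P{\left(1528 \right)} = -2508039 + 1528 \left(21 - 1528\right) = -2508039 + 1528 \left(-1507\right) = -2508039 - 2302696 = -4810735$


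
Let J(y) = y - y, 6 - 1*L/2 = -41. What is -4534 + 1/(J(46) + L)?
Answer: -426195/94 ≈ -4534.0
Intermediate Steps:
L = 94 (L = 12 - 2*(-41) = 12 + 82 = 94)
J(y) = 0
-4534 + 1/(J(46) + L) = -4534 + 1/(0 + 94) = -4534 + 1/94 = -426195/94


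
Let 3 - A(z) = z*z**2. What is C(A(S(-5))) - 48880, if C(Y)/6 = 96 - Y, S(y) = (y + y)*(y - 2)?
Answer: 2009678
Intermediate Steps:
S(y) = 2*y*(-2 + y) (S(y) = (2*y)*(-2 + y) = 2*y*(-2 + y))
A(z) = 3 - z**3 (A(z) = 3 - z*z**2 = 3 - z**3)
C(Y) = 576 - 6*Y (C(Y) = 6*(96 - Y) = 576 - 6*Y)
C(A(S(-5))) - 48880 = (576 - 6*(3 - (2*(-5)*(-2 - 5))**3)) - 48880 = (576 - 6*(3 - (2*(-5)*(-7))**3)) - 48880 = (576 - 6*(3 - 1*70**3)) - 48880 = (576 - 6*(3 - 1*343000)) - 48880 = (576 - 6*(3 - 343000)) - 48880 = (576 - 6*(-342997)) - 48880 = (576 + 2057982) - 48880 = 2058558 - 48880 = 2009678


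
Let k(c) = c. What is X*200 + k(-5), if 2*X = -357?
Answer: -35705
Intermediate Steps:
X = -357/2 (X = (½)*(-357) = -357/2 ≈ -178.50)
X*200 + k(-5) = -357/2*200 - 5 = -35700 - 5 = -35705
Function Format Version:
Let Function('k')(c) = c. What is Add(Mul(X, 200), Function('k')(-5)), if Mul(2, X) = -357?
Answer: -35705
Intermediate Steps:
X = Rational(-357, 2) (X = Mul(Rational(1, 2), -357) = Rational(-357, 2) ≈ -178.50)
Add(Mul(X, 200), Function('k')(-5)) = Add(Mul(Rational(-357, 2), 200), -5) = Add(-35700, -5) = -35705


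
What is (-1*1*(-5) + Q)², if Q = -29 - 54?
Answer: 6084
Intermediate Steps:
Q = -83
(-1*1*(-5) + Q)² = (-1*1*(-5) - 83)² = (-1*(-5) - 83)² = (5 - 83)² = (-78)² = 6084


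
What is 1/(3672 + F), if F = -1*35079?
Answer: -1/31407 ≈ -3.1840e-5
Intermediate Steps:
F = -35079
1/(3672 + F) = 1/(3672 - 35079) = 1/(-31407) = -1/31407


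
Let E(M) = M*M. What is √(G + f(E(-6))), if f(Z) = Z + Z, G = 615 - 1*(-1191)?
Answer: √1878 ≈ 43.336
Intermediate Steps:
E(M) = M²
G = 1806 (G = 615 + 1191 = 1806)
f(Z) = 2*Z
√(G + f(E(-6))) = √(1806 + 2*(-6)²) = √(1806 + 2*36) = √(1806 + 72) = √1878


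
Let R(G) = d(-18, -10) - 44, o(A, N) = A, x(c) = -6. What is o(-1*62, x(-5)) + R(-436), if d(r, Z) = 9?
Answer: -97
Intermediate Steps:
R(G) = -35 (R(G) = 9 - 44 = -35)
o(-1*62, x(-5)) + R(-436) = -1*62 - 35 = -62 - 35 = -97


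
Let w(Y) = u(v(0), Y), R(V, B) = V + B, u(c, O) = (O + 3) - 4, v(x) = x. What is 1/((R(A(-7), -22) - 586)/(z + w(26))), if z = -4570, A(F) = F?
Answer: 303/41 ≈ 7.3902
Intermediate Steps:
u(c, O) = -1 + O (u(c, O) = (3 + O) - 4 = -1 + O)
R(V, B) = B + V
w(Y) = -1 + Y
1/((R(A(-7), -22) - 586)/(z + w(26))) = 1/(((-22 - 7) - 586)/(-4570 + (-1 + 26))) = 1/((-29 - 586)/(-4570 + 25)) = 1/(-615/(-4545)) = 1/(-615*(-1/4545)) = 1/(41/303) = 303/41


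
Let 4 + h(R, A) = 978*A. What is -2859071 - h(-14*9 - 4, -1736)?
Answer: -1161259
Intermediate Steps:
h(R, A) = -4 + 978*A
-2859071 - h(-14*9 - 4, -1736) = -2859071 - (-4 + 978*(-1736)) = -2859071 - (-4 - 1697808) = -2859071 - 1*(-1697812) = -2859071 + 1697812 = -1161259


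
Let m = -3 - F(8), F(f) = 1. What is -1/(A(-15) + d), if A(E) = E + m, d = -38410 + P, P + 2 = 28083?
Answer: 1/10348 ≈ 9.6637e-5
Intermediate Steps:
P = 28081 (P = -2 + 28083 = 28081)
d = -10329 (d = -38410 + 28081 = -10329)
m = -4 (m = -3 - 1*1 = -3 - 1 = -4)
A(E) = -4 + E (A(E) = E - 4 = -4 + E)
-1/(A(-15) + d) = -1/((-4 - 15) - 10329) = -1/(-19 - 10329) = -1/(-10348) = -1*(-1/10348) = 1/10348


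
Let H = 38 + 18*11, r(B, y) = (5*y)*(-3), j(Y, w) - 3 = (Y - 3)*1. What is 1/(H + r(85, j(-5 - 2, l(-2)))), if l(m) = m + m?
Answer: 1/341 ≈ 0.0029326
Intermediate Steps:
l(m) = 2*m
j(Y, w) = Y (j(Y, w) = 3 + (Y - 3)*1 = 3 + (-3 + Y)*1 = 3 + (-3 + Y) = Y)
r(B, y) = -15*y
H = 236 (H = 38 + 198 = 236)
1/(H + r(85, j(-5 - 2, l(-2)))) = 1/(236 - 15*(-5 - 2)) = 1/(236 - 15*(-7)) = 1/(236 + 105) = 1/341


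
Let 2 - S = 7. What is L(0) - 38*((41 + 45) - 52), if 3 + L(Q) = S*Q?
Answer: -1295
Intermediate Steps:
S = -5 (S = 2 - 1*7 = 2 - 7 = -5)
L(Q) = -3 - 5*Q
L(0) - 38*((41 + 45) - 52) = (-3 - 5*0) - 38*((41 + 45) - 52) = (-3 + 0) - 38*(86 - 52) = -3 - 38*34 = -3 - 1292 = -1295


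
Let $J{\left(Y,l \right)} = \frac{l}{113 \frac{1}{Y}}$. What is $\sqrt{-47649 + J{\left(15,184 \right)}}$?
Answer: $\frac{3 i \sqrt{67568689}}{113} \approx 218.23 i$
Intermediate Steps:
$J{\left(Y,l \right)} = \frac{Y l}{113}$ ($J{\left(Y,l \right)} = l \frac{Y}{113} = \frac{Y l}{113}$)
$\sqrt{-47649 + J{\left(15,184 \right)}} = \sqrt{-47649 + \frac{1}{113} \cdot 15 \cdot 184} = \sqrt{-47649 + \frac{2760}{113}} = \sqrt{- \frac{5381577}{113}} = \frac{3 i \sqrt{67568689}}{113}$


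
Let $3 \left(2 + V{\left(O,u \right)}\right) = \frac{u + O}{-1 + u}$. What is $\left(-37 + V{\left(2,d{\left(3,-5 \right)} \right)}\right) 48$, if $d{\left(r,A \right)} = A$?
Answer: $-1864$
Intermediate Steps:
$V{\left(O,u \right)} = -2 + \frac{O + u}{3 \left(-1 + u\right)}$ ($V{\left(O,u \right)} = -2 + \frac{\left(u + O\right) \frac{1}{-1 + u}}{3} = -2 + \frac{\left(O + u\right) \frac{1}{-1 + u}}{3} = -2 + \frac{\frac{1}{-1 + u} \left(O + u\right)}{3} = -2 + \frac{O + u}{3 \left(-1 + u\right)}$)
$\left(-37 + V{\left(2,d{\left(3,-5 \right)} \right)}\right) 48 = \left(-37 + \frac{6 + 2 - -25}{3 \left(-1 - 5\right)}\right) 48 = \left(-37 + \frac{6 + 2 + 25}{3 \left(-6\right)}\right) 48 = \left(-37 + \frac{1}{3} \left(- \frac{1}{6}\right) 33\right) 48 = \left(-37 - \frac{11}{6}\right) 48 = \left(- \frac{233}{6}\right) 48 = -1864$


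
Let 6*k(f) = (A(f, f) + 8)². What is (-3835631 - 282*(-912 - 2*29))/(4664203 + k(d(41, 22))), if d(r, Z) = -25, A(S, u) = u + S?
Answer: -3562091/4664497 ≈ -0.76366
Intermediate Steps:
A(S, u) = S + u
k(f) = (8 + 2*f)²/6 (k(f) = ((f + f) + 8)²/6 = (2*f + 8)²/6 = (8 + 2*f)²/6)
(-3835631 - 282*(-912 - 2*29))/(4664203 + k(d(41, 22))) = (-3835631 - 282*(-912 - 2*29))/(4664203 + 2*(4 - 25)²/3) = (-3835631 - 282*(-912 - 58))/(4664203 + (⅔)*(-21)²) = (-3835631 - 282*(-970))/(4664203 + (⅔)*441) = (-3835631 + 273540)/(4664203 + 294) = -3562091/4664497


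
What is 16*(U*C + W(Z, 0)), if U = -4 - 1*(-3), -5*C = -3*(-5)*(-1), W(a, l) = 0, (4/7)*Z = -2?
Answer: -48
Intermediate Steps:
Z = -7/2 (Z = (7/4)*(-2) = -7/2 ≈ -3.5000)
C = 3 (C = -(-3*(-5))*(-1)/5 = -3*(-1) = -1/5*(-15) = 3)
U = -1 (U = -4 + 3 = -1)
16*(U*C + W(Z, 0)) = 16*(-1*3 + 0) = 16*(-3 + 0) = 16*(-3) = -48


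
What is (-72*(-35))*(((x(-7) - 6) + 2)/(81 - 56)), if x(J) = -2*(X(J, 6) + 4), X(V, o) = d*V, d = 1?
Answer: 1008/5 ≈ 201.60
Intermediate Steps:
X(V, o) = V (X(V, o) = 1*V = V)
x(J) = -8 - 2*J (x(J) = -2*(J + 4) = -2*(4 + J) = -8 - 2*J)
(-72*(-35))*(((x(-7) - 6) + 2)/(81 - 56)) = (-72*(-35))*((((-8 - 2*(-7)) - 6) + 2)/(81 - 56)) = 2520*((((-8 + 14) - 6) + 2)/25) = 2520*(((6 - 6) + 2)*(1/25)) = 2520*((0 + 2)*(1/25)) = 2520*(2*(1/25)) = 2520*(2/25) = 1008/5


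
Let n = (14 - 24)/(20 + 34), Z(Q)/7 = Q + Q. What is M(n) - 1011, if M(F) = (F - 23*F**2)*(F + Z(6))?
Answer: -21506243/19683 ≈ -1092.6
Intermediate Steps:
Z(Q) = 14*Q (Z(Q) = 7*(Q + Q) = 7*(2*Q) = 14*Q)
n = -5/27 (n = -10/54 = -10*1/54 = -5/27 ≈ -0.18519)
M(F) = (84 + F)*(F - 23*F**2) (M(F) = (F - 23*F**2)*(F + 14*6) = (F - 23*F**2)*(F + 84) = (F - 23*F**2)*(84 + F) = (84 + F)*(F - 23*F**2))
M(n) - 1011 = -5*(84 - 1931*(-5/27) - 23*(-5/27)**2)/27 - 1011 = -5*(84 + 9655/27 - 23*25/729)/27 - 1011 = -5*(84 + 9655/27 - 575/729)/27 - 1011 = -5/27*321346/729 - 1011 = -1606730/19683 - 1011 = -21506243/19683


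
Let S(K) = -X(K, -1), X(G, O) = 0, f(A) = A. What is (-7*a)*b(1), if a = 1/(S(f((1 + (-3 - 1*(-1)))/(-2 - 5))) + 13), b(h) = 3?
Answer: -21/13 ≈ -1.6154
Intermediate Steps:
S(K) = 0 (S(K) = -1*0 = 0)
a = 1/13 (a = 1/(0 + 13) = 1/13 ≈ 0.076923)
(-7*a)*b(1) = -7*1/13*3 = -7/13*3 = -21/13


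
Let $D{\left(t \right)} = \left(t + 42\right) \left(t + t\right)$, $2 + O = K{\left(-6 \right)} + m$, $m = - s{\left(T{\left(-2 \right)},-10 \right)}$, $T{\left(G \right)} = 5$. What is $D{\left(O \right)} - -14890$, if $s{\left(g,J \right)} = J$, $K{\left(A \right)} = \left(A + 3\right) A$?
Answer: $18426$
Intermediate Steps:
$K{\left(A \right)} = A \left(3 + A\right)$ ($K{\left(A \right)} = \left(3 + A\right) A = A \left(3 + A\right)$)
$m = 10$ ($m = \left(-1\right) \left(-10\right) = 10$)
$O = 26$ ($O = -2 - \left(-10 + 6 \left(3 - 6\right)\right) = -2 + \left(\left(-6\right) \left(-3\right) + 10\right) = -2 + \left(18 + 10\right) = -2 + 28 = 26$)
$D{\left(t \right)} = 2 t \left(42 + t\right)$ ($D{\left(t \right)} = \left(42 + t\right) 2 t = 2 t \left(42 + t\right)$)
$D{\left(O \right)} - -14890 = 2 \cdot 26 \left(42 + 26\right) - -14890 = 2 \cdot 26 \cdot 68 + 14890 = 3536 + 14890 = 18426$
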